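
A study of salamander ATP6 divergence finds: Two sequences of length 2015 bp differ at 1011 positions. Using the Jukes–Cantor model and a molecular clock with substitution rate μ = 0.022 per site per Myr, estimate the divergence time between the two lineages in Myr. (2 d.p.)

18.85

p = 1011/2015 ≈ 0.501737.
d = −(3/4) ln(1 − 4p/3) = −0.75 ln(1 − 0.668983) = −0.75 ln(0.331017)
  = −0.75 × (-1.105586) = 0.829190 substitutions/site.
Under a molecular clock d = 2μt, so t = d/(2μ) = 0.829190 / (2 × 0.022) = 18.85 Myr.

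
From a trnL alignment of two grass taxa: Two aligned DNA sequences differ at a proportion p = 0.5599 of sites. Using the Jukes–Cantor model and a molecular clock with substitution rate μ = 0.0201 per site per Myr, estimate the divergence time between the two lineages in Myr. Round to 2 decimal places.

d = −(3/4) ln(1 − 4p/3) = −0.75 ln(1 − 0.746533) = −0.75 ln(0.253467)
  = −0.75 × (-1.372522) = 1.029392 substitutions/site.
Under a molecular clock d = 2μt, so t = d/(2μ) = 1.029392 / (2 × 0.0201) = 25.61 Myr.

25.61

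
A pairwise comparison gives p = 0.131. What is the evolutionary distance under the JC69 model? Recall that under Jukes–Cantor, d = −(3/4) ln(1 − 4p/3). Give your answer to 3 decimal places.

d = −(3/4) ln(1 − 4p/3) = −0.75 ln(1 − 0.174667) = −0.75 ln(0.825333)
  = −0.75 × (-0.191968) = 0.143976 substitutions/site.

0.144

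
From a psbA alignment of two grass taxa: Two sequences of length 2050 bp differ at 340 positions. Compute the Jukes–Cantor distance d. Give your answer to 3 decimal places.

p = 340/2050 ≈ 0.165854.
d = −(3/4) ln(1 − 4p/3) = −0.75 ln(1 − 0.221139) = −0.75 ln(0.778861)
  = −0.75 × (-0.249923) = 0.187442 substitutions/site.

0.187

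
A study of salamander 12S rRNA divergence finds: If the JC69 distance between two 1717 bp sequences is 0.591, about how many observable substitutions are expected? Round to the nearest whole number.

702

Invert JC69: p = (3/4)(1 − e^(−4d/3)) = 0.75 × (1 − e^(-0.788)) = 0.75 × (1 − 0.454753) = 0.408935.
Expected differing sites = pL ≈ 0.408935 × 1717 = 702.141395 ≈ 702.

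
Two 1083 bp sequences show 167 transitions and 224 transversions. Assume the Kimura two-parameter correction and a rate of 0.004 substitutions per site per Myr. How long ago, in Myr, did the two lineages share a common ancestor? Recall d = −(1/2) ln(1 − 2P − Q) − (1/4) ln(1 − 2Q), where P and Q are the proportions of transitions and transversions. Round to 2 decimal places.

61.94

P = 167/1083 ≈ 0.154201 and Q = 224/1083 ≈ 0.206833.
Under the Kimura two-parameter model, d = −½ ln(1 − 2P − Q) − ¼ ln(1 − 2Q).
1 − 2P − Q = 0.484765, giving −½ ln(0.484765) = 0.362046.
1 − 2Q = 0.586334, giving −¼ ln(0.586334) = 0.133466.
d = 0.362046 + 0.133466 = 0.495512.
Under a molecular clock d = 2μt, so t = d/(2μ) = 0.495512 / (2 × 0.004) = 61.94 Myr.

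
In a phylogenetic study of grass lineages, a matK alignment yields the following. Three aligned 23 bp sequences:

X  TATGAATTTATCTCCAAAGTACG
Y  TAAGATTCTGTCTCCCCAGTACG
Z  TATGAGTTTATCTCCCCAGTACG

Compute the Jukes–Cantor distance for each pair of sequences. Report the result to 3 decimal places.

d(X,Y) = 0.321, d(X,Z) = 0.143, d(Y,Z) = 0.198

X–Y: 6/23 sites differ → p ≈ 0.26087, d = −0.75 ln(1 − 0.347827) = 0.320584 ≈ 0.321.
X–Z: 3/23 sites differ → p ≈ 0.130435, d = −0.75 ln(1 − 0.173913) = 0.143291 ≈ 0.143.
Y–Z: 4/23 sites differ → p ≈ 0.173913, d = −0.75 ln(1 − 0.231884) = 0.197861 ≈ 0.198.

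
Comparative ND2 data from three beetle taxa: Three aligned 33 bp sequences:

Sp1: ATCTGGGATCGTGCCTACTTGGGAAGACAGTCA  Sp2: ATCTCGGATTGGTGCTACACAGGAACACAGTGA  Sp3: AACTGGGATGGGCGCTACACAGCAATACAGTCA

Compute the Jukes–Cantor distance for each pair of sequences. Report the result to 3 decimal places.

Sp1–Sp2: 10/33 sites differ → p ≈ 0.30303, d = −0.75 ln(1 − 0.40404) = 0.388186 ≈ 0.388.
Sp1–Sp3: 10/33 sites differ → p ≈ 0.30303, d = −0.75 ln(1 − 0.40404) = 0.388186 ≈ 0.388.
Sp2–Sp3: 7/33 sites differ → p ≈ 0.212121, d = −0.75 ln(1 − 0.282828) = 0.249330 ≈ 0.249.

d(Sp1,Sp2) = 0.388, d(Sp1,Sp3) = 0.388, d(Sp2,Sp3) = 0.249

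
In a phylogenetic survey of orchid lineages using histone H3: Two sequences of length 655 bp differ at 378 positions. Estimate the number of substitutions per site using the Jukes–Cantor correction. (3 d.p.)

p = 378/655 ≈ 0.577099.
d = −(3/4) ln(1 − 4p/3) = −0.75 ln(1 − 0.769465) = −0.75 ln(0.230535)
  = −0.75 × (-1.467353) = 1.100515 substitutions/site.

1.101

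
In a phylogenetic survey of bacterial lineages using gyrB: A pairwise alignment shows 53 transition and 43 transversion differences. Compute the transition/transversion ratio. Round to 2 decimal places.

1.23

R = 53/43 = 1.232558… ≈ 1.23 (to 2 d.p.).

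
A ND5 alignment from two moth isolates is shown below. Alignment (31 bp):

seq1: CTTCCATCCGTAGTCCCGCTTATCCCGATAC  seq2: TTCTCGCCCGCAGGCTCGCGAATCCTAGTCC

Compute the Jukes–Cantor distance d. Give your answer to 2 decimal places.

The sequences differ at 14 of 31 sites, so p = 14/31 ≈ 0.451613.
d = −(3/4) ln(1 − 4p/3) = −0.75 ln(1 − 0.602151) = −0.75 ln(0.397849)
  = −0.75 × (-0.921683) = 0.691262 substitutions/site.

0.69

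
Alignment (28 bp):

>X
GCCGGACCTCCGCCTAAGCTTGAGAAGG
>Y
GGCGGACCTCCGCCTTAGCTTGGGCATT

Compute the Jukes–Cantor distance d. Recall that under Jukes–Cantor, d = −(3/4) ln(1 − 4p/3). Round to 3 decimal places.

0.252

The sequences differ at 6 of 28 sites (2, 16, 23, 25, 27, 28), so p = 6/28 ≈ 0.214286.
d = −(3/4) ln(1 − 4p/3) = −0.75 ln(1 − 0.285715) = −0.75 ln(0.714285)
  = −0.75 × (-0.336473) = 0.252355 substitutions/site.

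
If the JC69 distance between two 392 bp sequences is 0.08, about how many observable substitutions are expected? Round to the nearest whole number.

30

Invert JC69: p = (3/4)(1 − e^(−4d/3)) = 0.75 × (1 − e^(-0.106667)) = 0.75 × (1 − 0.898825) = 0.075881.
Expected differing sites = pL ≈ 0.075881 × 392 = 29.745352 ≈ 30.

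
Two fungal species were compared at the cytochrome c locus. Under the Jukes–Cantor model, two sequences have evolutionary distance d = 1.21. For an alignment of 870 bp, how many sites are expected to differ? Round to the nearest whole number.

Invert JC69: p = (3/4)(1 − e^(−4d/3)) = 0.75 × (1 − e^(-1.613333)) = 0.75 × (1 − 0.199222) = 0.600584.
Expected differing sites = pL ≈ 0.600584 × 870 = 522.50808 ≈ 523.

523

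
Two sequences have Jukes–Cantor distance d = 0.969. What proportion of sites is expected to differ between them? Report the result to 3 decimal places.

0.544

p = (3/4)(1 − e^(−4d/3)) = 0.75 × (1 − e^(-1.292)) = 0.75 × (1 − 0.274721) = 0.543959.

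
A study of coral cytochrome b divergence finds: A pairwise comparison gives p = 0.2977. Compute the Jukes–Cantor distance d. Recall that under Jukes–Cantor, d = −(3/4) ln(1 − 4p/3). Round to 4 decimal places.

d = −(3/4) ln(1 − 4p/3) = −0.75 ln(1 − 0.396933) = −0.75 ln(0.603067)
  = −0.75 × (-0.505727) = 0.379295 substitutions/site.

0.3793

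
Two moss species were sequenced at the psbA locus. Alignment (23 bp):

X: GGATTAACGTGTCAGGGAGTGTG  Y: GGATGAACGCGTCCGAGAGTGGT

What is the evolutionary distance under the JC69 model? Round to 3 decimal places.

0.321

The sequences differ at 6 of 23 sites (5, 10, 14, 16, 22, 23), so p = 6/23 ≈ 0.26087.
d = −(3/4) ln(1 − 4p/3) = −0.75 ln(1 − 0.347827) = −0.75 ln(0.652173)
  = −0.75 × (-0.427445) = 0.320584 substitutions/site.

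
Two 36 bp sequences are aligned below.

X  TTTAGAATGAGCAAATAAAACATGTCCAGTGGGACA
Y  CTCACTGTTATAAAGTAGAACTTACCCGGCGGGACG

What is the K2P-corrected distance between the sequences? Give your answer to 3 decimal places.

0.742

Of 36 sites, 10 differences are transitions and 6 are transversions, so P = 10/36 ≈ 0.277778 and Q = 6/36 ≈ 0.166667.
Under the Kimura two-parameter model, d = −½ ln(1 − 2P − Q) − ¼ ln(1 − 2Q).
1 − 2P − Q = 0.277777, giving −½ ln(0.277777) = 0.640468.
1 − 2Q = 0.666666, giving −¼ ln(0.666666) = 0.101367.
d = 0.640468 + 0.101367 = 0.741835.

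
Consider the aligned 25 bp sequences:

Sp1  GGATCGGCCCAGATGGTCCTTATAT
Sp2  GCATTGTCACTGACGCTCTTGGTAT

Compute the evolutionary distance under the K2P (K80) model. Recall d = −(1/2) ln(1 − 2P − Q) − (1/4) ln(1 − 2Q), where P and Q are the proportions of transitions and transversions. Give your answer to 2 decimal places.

0.57

Of 25 sites, 4 differences are transitions and 6 are transversions, so P = 4/25 = 0.16 and Q = 6/25 = 0.24.
Under the Kimura two-parameter model, d = −½ ln(1 − 2P − Q) − ¼ ln(1 − 2Q).
1 − 2P − Q = 0.44, giving −½ ln(0.44) = 0.410490.
1 − 2Q = 0.52, giving −¼ ln(0.52) = 0.163482.
d = 0.410490 + 0.163482 = 0.573972.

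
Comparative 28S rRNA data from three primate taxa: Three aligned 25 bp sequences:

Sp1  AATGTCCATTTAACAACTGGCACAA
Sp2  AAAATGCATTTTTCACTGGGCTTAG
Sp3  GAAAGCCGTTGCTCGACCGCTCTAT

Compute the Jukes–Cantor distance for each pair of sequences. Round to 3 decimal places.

Sp1–Sp2: 11/25 sites differ → p = 0.44, d = −0.75 ln(1 − 0.586667) = 0.662626 ≈ 0.663.
Sp1–Sp3: 15/25 sites differ → p = 0.6, d = −0.75 ln(1 − 0.8) = 1.207078 ≈ 1.207.
Sp2–Sp3: 14/25 sites differ → p = 0.56, d = −0.75 ln(1 − 0.746667) = 1.029788 ≈ 1.030.

d(Sp1,Sp2) = 0.663, d(Sp1,Sp3) = 1.207, d(Sp2,Sp3) = 1.030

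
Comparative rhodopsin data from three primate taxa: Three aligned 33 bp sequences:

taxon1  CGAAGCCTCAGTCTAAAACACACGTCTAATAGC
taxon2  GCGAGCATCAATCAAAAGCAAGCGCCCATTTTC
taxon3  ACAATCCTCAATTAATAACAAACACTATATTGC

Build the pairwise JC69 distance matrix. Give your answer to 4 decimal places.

taxon1–taxon2: 14/33 sites differ → p ≈ 0.424242, d = −0.75 ln(1 − 0.565656) = 0.625439 ≈ 0.6254.
taxon1–taxon3: 14/33 sites differ → p ≈ 0.424242, d = −0.75 ln(1 − 0.565656) = 0.625439 ≈ 0.6254.
taxon2–taxon3: 14/33 sites differ → p ≈ 0.424242, d = −0.75 ln(1 − 0.565656) = 0.625439 ≈ 0.6254.

d(taxon1,taxon2) = 0.6254, d(taxon1,taxon3) = 0.6254, d(taxon2,taxon3) = 0.6254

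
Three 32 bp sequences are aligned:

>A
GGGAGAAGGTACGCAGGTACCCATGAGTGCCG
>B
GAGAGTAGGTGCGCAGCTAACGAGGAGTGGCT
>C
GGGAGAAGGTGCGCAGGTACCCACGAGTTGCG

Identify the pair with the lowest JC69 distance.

A–B: 9/32 differ, p = 0.281, d = 0.353.
A–C: 4/32 differ, p = 0.125, d = 0.137.
B–C: 8/32 differ, p = 0.250, d = 0.304.
The smallest distance is between A and C.

A and C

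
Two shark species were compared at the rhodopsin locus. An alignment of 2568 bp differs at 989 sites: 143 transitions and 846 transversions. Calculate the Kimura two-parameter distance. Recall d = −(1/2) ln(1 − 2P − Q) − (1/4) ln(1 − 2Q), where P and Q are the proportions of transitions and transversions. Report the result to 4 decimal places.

0.5595

P = 143/2568 ≈ 0.055685 and Q = 846/2568 ≈ 0.329439.
Under the Kimura two-parameter model, d = −½ ln(1 − 2P − Q) − ¼ ln(1 − 2Q).
1 − 2P − Q = 0.559191, giving −½ ln(0.559191) = 0.290632.
1 − 2Q = 0.341122, giving −¼ ln(0.341122) = 0.268879.
d = 0.290632 + 0.268879 = 0.559511.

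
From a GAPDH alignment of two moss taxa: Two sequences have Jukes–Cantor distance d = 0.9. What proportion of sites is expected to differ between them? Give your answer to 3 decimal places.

p = (3/4)(1 − e^(−4d/3)) = 0.75 × (1 − e^(-1.2)) = 0.75 × (1 − 0.301194) = 0.524105.

0.524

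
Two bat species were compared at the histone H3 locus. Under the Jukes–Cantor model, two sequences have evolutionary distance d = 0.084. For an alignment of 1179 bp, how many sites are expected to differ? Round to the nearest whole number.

94

Invert JC69: p = (3/4)(1 − e^(−4d/3)) = 0.75 × (1 − e^(-0.112)) = 0.75 × (1 − 0.894044) = 0.079467.
Expected differing sites = pL ≈ 0.079467 × 1179 = 93.691593 ≈ 94.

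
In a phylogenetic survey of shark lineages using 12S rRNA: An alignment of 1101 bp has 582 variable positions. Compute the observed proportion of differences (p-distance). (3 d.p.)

p = 582/1101 = 0.528610… ≈ 0.529 (to 3 d.p.).

0.529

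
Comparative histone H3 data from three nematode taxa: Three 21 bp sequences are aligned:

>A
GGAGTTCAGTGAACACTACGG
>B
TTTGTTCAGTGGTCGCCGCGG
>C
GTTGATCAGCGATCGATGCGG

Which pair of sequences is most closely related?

B and C

A–B: 8/21 differ, p = 0.381, d = 0.532.
A–C: 8/21 differ, p = 0.381, d = 0.532.
B–C: 6/21 differ, p = 0.286, d = 0.360.
The smallest distance is between B and C.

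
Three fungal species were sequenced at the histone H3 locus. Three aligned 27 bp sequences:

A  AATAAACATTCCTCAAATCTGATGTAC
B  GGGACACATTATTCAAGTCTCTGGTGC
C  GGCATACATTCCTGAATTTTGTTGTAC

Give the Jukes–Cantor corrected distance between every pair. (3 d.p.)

A–B: 11/27 sites differ → p ≈ 0.407407, d = −0.75 ln(1 − 0.543209) = 0.587647 ≈ 0.588.
A–C: 8/27 sites differ → p ≈ 0.296296, d = −0.75 ln(1 − 0.395061) = 0.376971 ≈ 0.377.
B–C: 10/27 sites differ → p ≈ 0.37037, d = −0.75 ln(1 − 0.493827) = 0.510658 ≈ 0.511.

d(A,B) = 0.588, d(A,C) = 0.377, d(B,C) = 0.511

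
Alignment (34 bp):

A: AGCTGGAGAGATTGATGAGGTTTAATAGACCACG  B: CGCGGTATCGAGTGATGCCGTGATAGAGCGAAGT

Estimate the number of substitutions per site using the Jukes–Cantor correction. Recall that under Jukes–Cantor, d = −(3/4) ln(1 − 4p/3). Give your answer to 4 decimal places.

The sequences differ at 17 of 34 sites, so p = 17/34 = 0.5.
d = −(3/4) ln(1 − 4p/3) = −0.75 ln(1 − 0.666667) = −0.75 ln(0.333333)
  = −0.75 × (-1.098613) = 0.823960 substitutions/site.

0.8240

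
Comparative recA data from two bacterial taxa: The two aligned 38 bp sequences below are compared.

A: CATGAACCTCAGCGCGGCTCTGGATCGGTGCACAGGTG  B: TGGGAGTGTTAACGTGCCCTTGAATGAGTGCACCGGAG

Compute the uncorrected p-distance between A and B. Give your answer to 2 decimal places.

0.45

The sequences differ at 17 of 38 positions.
p = 17/38 = 0.447368… ≈ 0.45 (to 2 d.p.).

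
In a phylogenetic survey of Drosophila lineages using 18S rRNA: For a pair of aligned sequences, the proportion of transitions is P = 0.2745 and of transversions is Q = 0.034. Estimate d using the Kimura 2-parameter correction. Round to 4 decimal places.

0.4549

Under the Kimura two-parameter model, d = −½ ln(1 − 2P − Q) − ¼ ln(1 − 2Q).
1 − 2P − Q = 0.417, giving −½ ln(0.417) = 0.437335.
1 − 2Q = 0.932, giving −¼ ln(0.932) = 0.017606.
d = 0.437335 + 0.017606 = 0.454941.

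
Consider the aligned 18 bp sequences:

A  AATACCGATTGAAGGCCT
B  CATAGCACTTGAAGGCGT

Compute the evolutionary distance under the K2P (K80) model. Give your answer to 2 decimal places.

0.35

Of 18 sites, 1 differences are transitions and 4 are transversions, so P = 1/18 ≈ 0.055556 and Q = 4/18 ≈ 0.222222.
Under the Kimura two-parameter model, d = −½ ln(1 − 2P − Q) − ¼ ln(1 − 2Q).
1 − 2P − Q = 0.666666, giving −½ ln(0.666666) = 0.202733.
1 − 2Q = 0.555556, giving −¼ ln(0.555556) = 0.146946.
d = 0.202733 + 0.146946 = 0.349679.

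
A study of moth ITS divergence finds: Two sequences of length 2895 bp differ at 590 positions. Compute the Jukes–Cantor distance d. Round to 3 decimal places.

p = 590/2895 ≈ 0.2038.
d = −(3/4) ln(1 − 4p/3) = −0.75 ln(1 − 0.271733) = −0.75 ln(0.728267)
  = −0.75 × (-0.317088) = 0.237816 substitutions/site.

0.238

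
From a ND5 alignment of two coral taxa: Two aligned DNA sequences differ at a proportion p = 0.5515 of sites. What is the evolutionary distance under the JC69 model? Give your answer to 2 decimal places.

d = −(3/4) ln(1 − 4p/3) = −0.75 ln(1 − 0.735333) = −0.75 ln(0.264667)
  = −0.75 × (-1.329283) = 0.996962 substitutions/site.

1.00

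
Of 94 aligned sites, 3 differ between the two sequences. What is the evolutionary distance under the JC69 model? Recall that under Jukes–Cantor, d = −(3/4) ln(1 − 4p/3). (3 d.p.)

0.033

p = 3/94 ≈ 0.031915.
d = −(3/4) ln(1 − 4p/3) = −0.75 ln(1 − 0.042553) = −0.75 ln(0.957447)
  = −0.75 × (-0.043485) = 0.032614 substitutions/site.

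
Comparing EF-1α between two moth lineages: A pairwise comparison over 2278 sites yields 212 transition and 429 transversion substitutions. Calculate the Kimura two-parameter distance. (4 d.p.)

0.3527

P = 212/2278 ≈ 0.093064 and Q = 429/2278 ≈ 0.188323.
Under the Kimura two-parameter model, d = −½ ln(1 − 2P − Q) − ¼ ln(1 − 2Q).
1 − 2P − Q = 0.625549, giving −½ ln(0.625549) = 0.234563.
1 − 2Q = 0.623354, giving −¼ ln(0.623354) = 0.118160.
d = 0.234563 + 0.118160 = 0.352723.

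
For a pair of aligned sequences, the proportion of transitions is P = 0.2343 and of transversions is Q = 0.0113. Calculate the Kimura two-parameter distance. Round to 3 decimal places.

Under the Kimura two-parameter model, d = −½ ln(1 − 2P − Q) − ¼ ln(1 − 2Q).
1 − 2P − Q = 0.5201, giving −½ ln(0.5201) = 0.326867.
1 − 2Q = 0.9774, giving −¼ ln(0.9774) = 0.005715.
d = 0.326867 + 0.005715 = 0.332582.

0.333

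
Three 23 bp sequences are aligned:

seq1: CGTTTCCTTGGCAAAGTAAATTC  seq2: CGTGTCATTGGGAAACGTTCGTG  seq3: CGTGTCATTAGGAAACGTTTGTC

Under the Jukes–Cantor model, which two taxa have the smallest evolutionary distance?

seq1–seq2: 10/23 differ, p = 0.435, d = 0.650.
seq1–seq3: 10/23 differ, p = 0.435, d = 0.650.
seq2–seq3: 3/23 differ, p = 0.130, d = 0.143.
The smallest distance is between seq2 and seq3.

seq2 and seq3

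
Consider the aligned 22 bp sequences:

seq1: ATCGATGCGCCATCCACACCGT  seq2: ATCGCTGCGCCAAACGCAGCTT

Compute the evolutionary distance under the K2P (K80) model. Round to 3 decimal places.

Of 22 sites, 1 differences are transitions and 5 are transversions, so P = 1/22 ≈ 0.045455 and Q = 5/22 ≈ 0.227273.
Under the Kimura two-parameter model, d = −½ ln(1 − 2P − Q) − ¼ ln(1 − 2Q).
1 − 2P − Q = 0.681817, giving −½ ln(0.681817) = 0.191497.
1 − 2Q = 0.545454, giving −¼ ln(0.545454) = 0.151534.
d = 0.191497 + 0.151534 = 0.343031.

0.343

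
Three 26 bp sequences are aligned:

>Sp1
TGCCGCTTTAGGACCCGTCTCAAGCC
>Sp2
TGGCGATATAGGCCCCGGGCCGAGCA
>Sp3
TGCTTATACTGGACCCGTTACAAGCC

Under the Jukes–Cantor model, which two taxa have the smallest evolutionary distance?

Sp1 and Sp3

Sp1–Sp2: 9/26 differ, p = 0.346, d = 0.464.
Sp1–Sp3: 8/26 differ, p = 0.308, d = 0.396.
Sp2–Sp3: 11/26 differ, p = 0.423, d = 0.623.
The smallest distance is between Sp1 and Sp3.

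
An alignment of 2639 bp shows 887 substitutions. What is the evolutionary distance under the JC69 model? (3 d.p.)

p = 887/2639 ≈ 0.336112.
d = −(3/4) ln(1 − 4p/3) = −0.75 ln(1 − 0.448149) = −0.75 ln(0.551851)
  = −0.75 × (-0.594477) = 0.445858 substitutions/site.

0.446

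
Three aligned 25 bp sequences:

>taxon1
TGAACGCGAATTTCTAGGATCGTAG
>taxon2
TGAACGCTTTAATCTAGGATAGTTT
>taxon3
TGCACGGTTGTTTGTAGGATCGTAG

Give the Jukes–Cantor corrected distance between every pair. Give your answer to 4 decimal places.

taxon1–taxon2: 8/25 sites differ → p = 0.32, d = −0.75 ln(1 − 0.426667) = 0.417216 ≈ 0.4172.
taxon1–taxon3: 6/25 sites differ → p = 0.24, d = −0.75 ln(1 − 0.32) = 0.289247 ≈ 0.2892.
taxon2–taxon3: 9/25 sites differ → p = 0.36, d = −0.75 ln(1 − 0.48) = 0.490445 ≈ 0.4904.

d(taxon1,taxon2) = 0.4172, d(taxon1,taxon3) = 0.2892, d(taxon2,taxon3) = 0.4904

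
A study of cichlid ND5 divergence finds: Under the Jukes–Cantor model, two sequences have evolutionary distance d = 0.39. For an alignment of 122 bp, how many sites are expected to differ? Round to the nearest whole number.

37

Invert JC69: p = (3/4)(1 − e^(−4d/3)) = 0.75 × (1 − e^(-0.52)) = 0.75 × (1 − 0.594521) = 0.304109.
Expected differing sites = pL ≈ 0.304109 × 122 = 37.101298 ≈ 37.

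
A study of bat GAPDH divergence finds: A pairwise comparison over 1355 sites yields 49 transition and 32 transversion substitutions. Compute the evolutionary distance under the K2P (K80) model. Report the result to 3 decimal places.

P = 49/1355 ≈ 0.036162 and Q = 32/1355 ≈ 0.023616.
Under the Kimura two-parameter model, d = −½ ln(1 − 2P − Q) − ¼ ln(1 − 2Q).
1 − 2P − Q = 0.90406, giving −½ ln(0.90406) = 0.050430.
1 − 2Q = 0.952768, giving −¼ ln(0.952768) = 0.012096.
d = 0.050430 + 0.012096 = 0.062526.

0.063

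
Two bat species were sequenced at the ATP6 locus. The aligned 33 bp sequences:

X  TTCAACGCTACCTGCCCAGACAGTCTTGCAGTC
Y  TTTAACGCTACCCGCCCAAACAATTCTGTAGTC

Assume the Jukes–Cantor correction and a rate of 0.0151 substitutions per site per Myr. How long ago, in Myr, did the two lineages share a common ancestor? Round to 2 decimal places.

8.26

The sequences differ at 7 of 33 sites (3, 13, 19, 23, 25, 26, 29), so p = 7/33 ≈ 0.212121.
d = −(3/4) ln(1 − 4p/3) = −0.75 ln(1 − 0.282828) = −0.75 ln(0.717172)
  = −0.75 × (-0.332440) = 0.249330 substitutions/site.
Under a molecular clock d = 2μt, so t = d/(2μ) = 0.249330 / (2 × 0.0151) = 8.26 Myr.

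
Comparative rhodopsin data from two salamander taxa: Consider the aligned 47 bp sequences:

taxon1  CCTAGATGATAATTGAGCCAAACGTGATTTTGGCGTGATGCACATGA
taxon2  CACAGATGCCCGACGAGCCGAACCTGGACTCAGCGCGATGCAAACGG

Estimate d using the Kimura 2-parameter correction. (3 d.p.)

Of 47 sites, 12 differences are transitions and 7 are transversions, so P = 12/47 ≈ 0.255319 and Q = 7/47 ≈ 0.148936.
Under the Kimura two-parameter model, d = −½ ln(1 − 2P − Q) − ¼ ln(1 − 2Q).
1 − 2P − Q = 0.340426, giving −½ ln(0.340426) = 0.538779.
1 − 2Q = 0.702128, giving −¼ ln(0.702128) = 0.088410.
d = 0.538779 + 0.088410 = 0.627189.

0.627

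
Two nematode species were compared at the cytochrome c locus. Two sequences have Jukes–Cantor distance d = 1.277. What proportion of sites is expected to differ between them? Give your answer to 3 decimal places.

0.613

p = (3/4)(1 − e^(−4d/3)) = 0.75 × (1 − e^(-1.702667)) = 0.75 × (1 − 0.182197) = 0.613352.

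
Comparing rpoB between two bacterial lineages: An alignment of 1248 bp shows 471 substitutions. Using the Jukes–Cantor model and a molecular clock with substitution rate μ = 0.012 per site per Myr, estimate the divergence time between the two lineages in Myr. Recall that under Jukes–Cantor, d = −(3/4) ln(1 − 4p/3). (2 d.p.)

21.86

p = 471/1248 ≈ 0.377404.
d = −(3/4) ln(1 − 4p/3) = −0.75 ln(1 − 0.503205) = −0.75 ln(0.496795)
  = −0.75 × (-0.699578) = 0.524684 substitutions/site.
Under a molecular clock d = 2μt, so t = d/(2μ) = 0.524684 / (2 × 0.012) = 21.86 Myr.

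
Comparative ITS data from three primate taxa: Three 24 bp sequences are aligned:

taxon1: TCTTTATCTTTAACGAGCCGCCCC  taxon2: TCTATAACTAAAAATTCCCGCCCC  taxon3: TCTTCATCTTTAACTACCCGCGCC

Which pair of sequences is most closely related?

taxon1–taxon2: 8/24 differ, p = 0.333, d = 0.441.
taxon1–taxon3: 4/24 differ, p = 0.167, d = 0.188.
taxon2–taxon3: 8/24 differ, p = 0.333, d = 0.441.
The smallest distance is between taxon1 and taxon3.

taxon1 and taxon3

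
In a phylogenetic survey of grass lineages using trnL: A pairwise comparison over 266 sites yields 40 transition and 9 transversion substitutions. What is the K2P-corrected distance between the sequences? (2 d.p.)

P = 40/266 ≈ 0.150376 and Q = 9/266 ≈ 0.033835.
Under the Kimura two-parameter model, d = −½ ln(1 − 2P − Q) − ¼ ln(1 − 2Q).
1 − 2P − Q = 0.665413, giving −½ ln(0.665413) = 0.203674.
1 − 2Q = 0.93233, giving −¼ ln(0.93233) = 0.017517.
d = 0.203674 + 0.017517 = 0.221191.

0.22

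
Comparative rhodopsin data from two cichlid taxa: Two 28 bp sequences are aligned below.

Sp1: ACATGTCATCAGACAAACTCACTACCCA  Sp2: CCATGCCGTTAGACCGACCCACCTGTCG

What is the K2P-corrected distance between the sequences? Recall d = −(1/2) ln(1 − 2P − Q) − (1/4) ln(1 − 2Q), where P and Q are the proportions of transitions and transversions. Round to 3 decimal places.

0.710

Of 28 sites, 8 differences are transitions and 4 are transversions, so P = 8/28 ≈ 0.285714 and Q = 4/28 ≈ 0.142857.
Under the Kimura two-parameter model, d = −½ ln(1 − 2P − Q) − ¼ ln(1 − 2Q).
1 − 2P − Q = 0.285715, giving −½ ln(0.285715) = 0.626380.
1 − 2Q = 0.714286, giving −¼ ln(0.714286) = 0.084118.
d = 0.626380 + 0.084118 = 0.710498.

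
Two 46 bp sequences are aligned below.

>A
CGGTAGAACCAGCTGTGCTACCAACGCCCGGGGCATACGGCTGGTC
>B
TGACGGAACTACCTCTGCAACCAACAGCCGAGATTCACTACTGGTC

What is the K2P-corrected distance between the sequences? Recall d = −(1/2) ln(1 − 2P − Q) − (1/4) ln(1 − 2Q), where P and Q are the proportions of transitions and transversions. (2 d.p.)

Of 46 sites, 11 differences are transitions and 6 are transversions, so P = 11/46 ≈ 0.23913 and Q = 6/46 ≈ 0.130435.
Under the Kimura two-parameter model, d = −½ ln(1 − 2P − Q) − ¼ ln(1 − 2Q).
1 − 2P − Q = 0.391305, giving −½ ln(0.391305) = 0.469134.
1 − 2Q = 0.73913, giving −¼ ln(0.73913) = 0.075570.
d = 0.469134 + 0.075570 = 0.544704.

0.54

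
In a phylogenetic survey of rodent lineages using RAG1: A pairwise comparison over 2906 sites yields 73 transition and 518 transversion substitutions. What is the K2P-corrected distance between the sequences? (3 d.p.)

P = 73/2906 ≈ 0.02512 and Q = 518/2906 ≈ 0.178252.
Under the Kimura two-parameter model, d = −½ ln(1 − 2P − Q) − ¼ ln(1 − 2Q).
1 − 2P − Q = 0.771508, giving −½ ln(0.771508) = 0.129704.
1 − 2Q = 0.643496, giving −¼ ln(0.643496) = 0.110210.
d = 0.129704 + 0.110210 = 0.239914.

0.240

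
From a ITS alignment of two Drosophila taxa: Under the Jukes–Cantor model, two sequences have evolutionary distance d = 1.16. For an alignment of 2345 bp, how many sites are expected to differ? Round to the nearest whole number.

1384

Invert JC69: p = (3/4)(1 − e^(−4d/3)) = 0.75 × (1 − e^(-1.546667)) = 0.75 × (1 − 0.212957) = 0.590282.
Expected differing sites = pL ≈ 0.590282 × 2345 = 1384.21129 ≈ 1384.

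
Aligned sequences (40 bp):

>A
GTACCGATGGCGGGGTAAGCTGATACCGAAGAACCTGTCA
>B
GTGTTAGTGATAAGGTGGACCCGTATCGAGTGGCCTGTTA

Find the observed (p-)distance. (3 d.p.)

0.525

The sequences differ at 21 of 40 positions.
p = 21/40 = 0.525.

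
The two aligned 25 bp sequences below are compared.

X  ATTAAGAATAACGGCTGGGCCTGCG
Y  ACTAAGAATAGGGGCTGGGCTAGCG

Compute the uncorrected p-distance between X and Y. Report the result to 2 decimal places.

0.20

The sequences differ at 5 of 25 positions (sites 2, 11, 12, 21, 22).
p = 5/25 = 0.20.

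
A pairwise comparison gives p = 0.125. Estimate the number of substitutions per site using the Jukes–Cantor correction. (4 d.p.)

d = −(3/4) ln(1 − 4p/3) = −0.75 ln(1 − 0.166667) = −0.75 ln(0.833333)
  = −0.75 × (-0.182322) = 0.136742 substitutions/site.

0.1367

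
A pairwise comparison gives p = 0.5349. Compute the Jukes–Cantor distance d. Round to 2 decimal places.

0.94

d = −(3/4) ln(1 − 4p/3) = −0.75 ln(1 − 0.7132) = −0.75 ln(0.2868)
  = −0.75 × (-1.248970) = 0.936728 substitutions/site.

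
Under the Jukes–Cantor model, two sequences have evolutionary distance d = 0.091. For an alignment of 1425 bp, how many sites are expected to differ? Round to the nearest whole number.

122

Invert JC69: p = (3/4)(1 − e^(−4d/3)) = 0.75 × (1 − e^(-0.121333)) = 0.75 × (1 − 0.885739) = 0.085696.
Expected differing sites = pL ≈ 0.085696 × 1425 = 122.1168 ≈ 122.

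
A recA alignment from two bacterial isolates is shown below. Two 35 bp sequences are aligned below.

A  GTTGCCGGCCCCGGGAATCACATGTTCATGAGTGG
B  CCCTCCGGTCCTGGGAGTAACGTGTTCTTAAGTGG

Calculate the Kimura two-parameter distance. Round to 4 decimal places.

0.4259

Of 35 sites, 7 differences are transitions and 4 are transversions, so P = 7/35 = 0.2 and Q = 4/35 ≈ 0.114286.
Under the Kimura two-parameter model, d = −½ ln(1 − 2P − Q) − ¼ ln(1 − 2Q).
1 − 2P − Q = 0.485714, giving −½ ln(0.485714) = 0.361068.
1 − 2Q = 0.771428, giving −¼ ln(0.771428) = 0.064878.
d = 0.361068 + 0.064878 = 0.425946.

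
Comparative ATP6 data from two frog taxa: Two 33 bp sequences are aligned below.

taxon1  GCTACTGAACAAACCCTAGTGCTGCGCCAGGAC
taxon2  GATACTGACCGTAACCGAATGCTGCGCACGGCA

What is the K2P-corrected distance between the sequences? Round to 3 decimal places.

Of 33 sites, 2 differences are transitions and 9 are transversions, so P = 2/33 ≈ 0.060606 and Q = 9/33 ≈ 0.272727.
Under the Kimura two-parameter model, d = −½ ln(1 − 2P − Q) − ¼ ln(1 − 2Q).
1 − 2P − Q = 0.606061, giving −½ ln(0.606061) = 0.250387.
1 − 2Q = 0.454546, giving −¼ ln(0.454546) = 0.197114.
d = 0.250387 + 0.197114 = 0.447501.

0.448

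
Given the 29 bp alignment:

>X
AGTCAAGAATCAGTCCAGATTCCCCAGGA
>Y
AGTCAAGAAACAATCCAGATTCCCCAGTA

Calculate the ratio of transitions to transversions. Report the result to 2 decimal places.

Transitions are A↔G and C↔T; transversions are all other mismatches.
Transitions: 1. Transversions: 2.
R = 1/2 = 0.50.

0.50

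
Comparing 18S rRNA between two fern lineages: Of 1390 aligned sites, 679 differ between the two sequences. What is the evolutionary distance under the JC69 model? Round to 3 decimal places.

0.790

p = 679/1390 ≈ 0.488489.
d = −(3/4) ln(1 − 4p/3) = −0.75 ln(1 − 0.651319) = −0.75 ln(0.348681)
  = −0.75 × (-1.053598) = 0.790199 substitutions/site.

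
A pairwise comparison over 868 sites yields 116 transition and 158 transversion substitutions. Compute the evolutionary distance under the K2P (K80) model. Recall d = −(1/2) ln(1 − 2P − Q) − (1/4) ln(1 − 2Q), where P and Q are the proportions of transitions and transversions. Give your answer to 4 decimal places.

0.4115

P = 116/868 ≈ 0.133641 and Q = 158/868 ≈ 0.182028.
Under the Kimura two-parameter model, d = −½ ln(1 − 2P − Q) − ¼ ln(1 − 2Q).
1 − 2P − Q = 0.55069, giving −½ ln(0.55069) = 0.298292.
1 − 2Q = 0.635944, giving −¼ ln(0.635944) = 0.113161.
d = 0.298292 + 0.113161 = 0.411453.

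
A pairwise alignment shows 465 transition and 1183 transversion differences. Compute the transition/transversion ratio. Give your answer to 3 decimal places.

0.393

R = 465/1183 = 0.393068… ≈ 0.393 (to 3 d.p.).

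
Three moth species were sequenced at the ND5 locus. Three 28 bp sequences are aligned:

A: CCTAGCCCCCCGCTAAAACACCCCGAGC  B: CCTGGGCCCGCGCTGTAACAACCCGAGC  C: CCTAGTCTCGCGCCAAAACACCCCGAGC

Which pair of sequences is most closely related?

A–B: 6/28 differ, p = 0.214, d = 0.252.
A–C: 4/28 differ, p = 0.143, d = 0.158.
B–C: 7/28 differ, p = 0.250, d = 0.304.
The smallest distance is between A and C.

A and C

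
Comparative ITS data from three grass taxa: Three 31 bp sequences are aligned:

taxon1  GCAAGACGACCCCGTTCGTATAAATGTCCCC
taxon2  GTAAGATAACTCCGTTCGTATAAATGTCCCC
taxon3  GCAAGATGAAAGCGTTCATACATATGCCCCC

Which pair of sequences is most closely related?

taxon1 and taxon2

taxon1–taxon2: 4/31 differ, p = 0.129, d = 0.142.
taxon1–taxon3: 8/31 differ, p = 0.258, d = 0.316.
taxon2–taxon3: 9/31 differ, p = 0.290, d = 0.367.
The smallest distance is between taxon1 and taxon2.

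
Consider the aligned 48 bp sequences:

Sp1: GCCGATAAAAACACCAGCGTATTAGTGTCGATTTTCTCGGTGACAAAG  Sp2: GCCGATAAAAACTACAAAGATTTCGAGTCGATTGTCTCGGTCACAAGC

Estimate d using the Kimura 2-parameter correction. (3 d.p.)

0.307

Of 48 sites, 2 differences are transitions and 10 are transversions, so P = 2/48 ≈ 0.041667 and Q = 10/48 ≈ 0.208333.
Under the Kimura two-parameter model, d = −½ ln(1 − 2P − Q) − ¼ ln(1 − 2Q).
1 − 2P − Q = 0.708333, giving −½ ln(0.708333) = 0.172420.
1 − 2Q = 0.583334, giving −¼ ln(0.583334) = 0.134749.
d = 0.172420 + 0.134749 = 0.307169.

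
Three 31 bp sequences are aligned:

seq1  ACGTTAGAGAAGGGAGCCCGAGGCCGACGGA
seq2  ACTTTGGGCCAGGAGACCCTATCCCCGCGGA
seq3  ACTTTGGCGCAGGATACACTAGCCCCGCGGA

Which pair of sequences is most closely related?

seq1–seq2: 13/31 differ, p = 0.419, d = 0.614.
seq1–seq3: 12/31 differ, p = 0.387, d = 0.544.
seq2–seq3: 5/31 differ, p = 0.161, d = 0.182.
The smallest distance is between seq2 and seq3.

seq2 and seq3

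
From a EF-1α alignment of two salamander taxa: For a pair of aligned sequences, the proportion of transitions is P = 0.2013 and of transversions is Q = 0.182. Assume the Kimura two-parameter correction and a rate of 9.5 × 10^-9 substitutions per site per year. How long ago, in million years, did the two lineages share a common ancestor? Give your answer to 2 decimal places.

Under the Kimura two-parameter model, d = −½ ln(1 − 2P − Q) − ¼ ln(1 − 2Q).
1 − 2P − Q = 0.4154, giving −½ ln(0.4154) = 0.439257.
1 − 2Q = 0.636, giving −¼ ln(0.636) = 0.113139.
d = 0.439257 + 0.113139 = 0.552396.
Under a molecular clock d = 2μt, so t = d/(2μ) = 0.552396 / (2 × 9.5 × 10^-9) = 29.07 million years.

29.07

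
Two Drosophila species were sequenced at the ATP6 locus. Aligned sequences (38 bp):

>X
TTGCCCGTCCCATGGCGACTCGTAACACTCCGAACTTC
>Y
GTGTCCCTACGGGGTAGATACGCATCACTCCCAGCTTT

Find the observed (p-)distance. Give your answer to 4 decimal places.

0.4211

The sequences differ at 16 of 38 positions.
p = 16/38 = 0.421052… ≈ 0.4211 (to 4 d.p.).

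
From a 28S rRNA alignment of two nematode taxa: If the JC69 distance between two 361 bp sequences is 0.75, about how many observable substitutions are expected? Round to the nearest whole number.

Invert JC69: p = (3/4)(1 − e^(−4d/3)) = 0.75 × (1 − e^(-1)) = 0.75 × (1 − 0.367879) = 0.474091.
Expected differing sites = pL ≈ 0.474091 × 361 = 171.146851 ≈ 171.

171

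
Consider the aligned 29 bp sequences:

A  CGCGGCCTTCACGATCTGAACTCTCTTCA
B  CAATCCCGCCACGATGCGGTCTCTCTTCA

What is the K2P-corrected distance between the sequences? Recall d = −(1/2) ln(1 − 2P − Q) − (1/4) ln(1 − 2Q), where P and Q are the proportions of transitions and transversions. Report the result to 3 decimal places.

Of 29 sites, 4 differences are transitions and 6 are transversions, so P = 4/29 ≈ 0.137931 and Q = 6/29 ≈ 0.206897.
Under the Kimura two-parameter model, d = −½ ln(1 − 2P − Q) − ¼ ln(1 − 2Q).
1 − 2P − Q = 0.517241, giving −½ ln(0.517241) = 0.329623.
1 − 2Q = 0.586206, giving −¼ ln(0.586206) = 0.133521.
d = 0.329623 + 0.133521 = 0.463144.

0.463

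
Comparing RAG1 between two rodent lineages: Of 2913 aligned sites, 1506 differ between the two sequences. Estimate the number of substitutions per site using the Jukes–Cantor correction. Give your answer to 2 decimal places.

0.88

p = 1506/2913 ≈ 0.516993.
d = −(3/4) ln(1 − 4p/3) = −0.75 ln(1 − 0.689324) = −0.75 ln(0.310676)
  = −0.75 × (-1.169005) = 0.876754 substitutions/site.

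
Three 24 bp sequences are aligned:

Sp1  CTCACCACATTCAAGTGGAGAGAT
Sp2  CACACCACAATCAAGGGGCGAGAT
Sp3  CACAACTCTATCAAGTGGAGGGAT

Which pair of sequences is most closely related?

Sp1–Sp2: 4/24 differ, p = 0.167, d = 0.188.
Sp1–Sp3: 6/24 differ, p = 0.250, d = 0.304.
Sp2–Sp3: 6/24 differ, p = 0.250, d = 0.304.
The smallest distance is between Sp1 and Sp2.

Sp1 and Sp2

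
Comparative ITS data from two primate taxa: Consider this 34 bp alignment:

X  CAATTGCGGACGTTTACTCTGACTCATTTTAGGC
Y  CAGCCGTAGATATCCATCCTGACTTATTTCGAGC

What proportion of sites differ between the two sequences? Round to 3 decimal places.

The sequences differ at 15 of 34 positions.
p = 15/34 = 0.441176… ≈ 0.441 (to 3 d.p.).

0.441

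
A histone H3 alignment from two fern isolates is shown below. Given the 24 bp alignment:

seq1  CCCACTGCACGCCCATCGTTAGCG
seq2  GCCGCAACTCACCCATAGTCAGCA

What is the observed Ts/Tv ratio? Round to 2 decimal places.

Transitions are A↔G and C↔T; transversions are all other mismatches.
Transitions: 5. Transversions: 4.
R = 5/4 = 1.25.

1.25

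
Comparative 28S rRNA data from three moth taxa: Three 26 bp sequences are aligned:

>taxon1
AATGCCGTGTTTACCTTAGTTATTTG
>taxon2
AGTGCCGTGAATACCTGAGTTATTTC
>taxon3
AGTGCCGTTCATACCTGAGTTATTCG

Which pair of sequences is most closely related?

taxon2 and taxon3

taxon1–taxon2: 5/26 differ, p = 0.192, d = 0.222.
taxon1–taxon3: 6/26 differ, p = 0.231, d = 0.276.
taxon2–taxon3: 4/26 differ, p = 0.154, d = 0.172.
The smallest distance is between taxon2 and taxon3.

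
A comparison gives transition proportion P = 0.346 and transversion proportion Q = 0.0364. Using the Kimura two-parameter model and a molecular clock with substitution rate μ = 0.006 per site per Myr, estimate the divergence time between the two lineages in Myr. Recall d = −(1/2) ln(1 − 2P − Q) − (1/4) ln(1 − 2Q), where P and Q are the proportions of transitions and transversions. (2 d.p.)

Under the Kimura two-parameter model, d = −½ ln(1 − 2P − Q) − ¼ ln(1 − 2Q).
1 − 2P − Q = 0.2716, giving −½ ln(0.2716) = 0.651712.
1 − 2Q = 0.9272, giving −¼ ln(0.9272) = 0.018896.
d = 0.651712 + 0.018896 = 0.670608.
Under a molecular clock d = 2μt, so t = d/(2μ) = 0.670608 / (2 × 0.006) = 55.88 Myr.

55.88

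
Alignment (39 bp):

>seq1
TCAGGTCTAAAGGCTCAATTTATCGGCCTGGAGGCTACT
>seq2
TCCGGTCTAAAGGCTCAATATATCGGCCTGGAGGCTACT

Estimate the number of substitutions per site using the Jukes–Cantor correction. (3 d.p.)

The sequences differ at 2 of 39 sites (3, 20), so p = 2/39 ≈ 0.051282.
d = −(3/4) ln(1 − 4p/3) = −0.75 ln(1 − 0.068376) = −0.75 ln(0.931624)
  = −0.75 × (-0.070826) = 0.053120 substitutions/site.

0.053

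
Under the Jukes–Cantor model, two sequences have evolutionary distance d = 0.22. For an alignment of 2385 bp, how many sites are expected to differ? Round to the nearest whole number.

Invert JC69: p = (3/4)(1 − e^(−4d/3)) = 0.75 × (1 − e^(-0.293333)) = 0.75 × (1 − 0.745774) = 0.190670.
Expected differing sites = pL ≈ 0.190670 × 2385 = 454.74795 ≈ 455.

455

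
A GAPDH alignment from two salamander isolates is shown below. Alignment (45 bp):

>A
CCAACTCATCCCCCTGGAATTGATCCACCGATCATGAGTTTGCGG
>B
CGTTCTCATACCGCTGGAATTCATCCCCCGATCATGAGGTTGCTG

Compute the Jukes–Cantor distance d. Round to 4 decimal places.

The sequences differ at 9 of 45 sites (2, 3, 4, 10, 13, 22, 27, 39, 44), so p = 9/45 = 0.2.
d = −(3/4) ln(1 − 4p/3) = −0.75 ln(1 − 0.266667) = −0.75 ln(0.733333)
  = −0.75 × (-0.310155) = 0.232616 substitutions/site.

0.2326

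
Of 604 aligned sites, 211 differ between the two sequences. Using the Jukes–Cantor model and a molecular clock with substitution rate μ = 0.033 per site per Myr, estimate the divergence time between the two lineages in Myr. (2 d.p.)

7.12

p = 211/604 ≈ 0.349338.
d = −(3/4) ln(1 − 4p/3) = −0.75 ln(1 − 0.465784) = −0.75 ln(0.534216)
  = −0.75 × (-0.626955) = 0.470216 substitutions/site.
Under a molecular clock d = 2μt, so t = d/(2μ) = 0.470216 / (2 × 0.033) = 7.12 Myr.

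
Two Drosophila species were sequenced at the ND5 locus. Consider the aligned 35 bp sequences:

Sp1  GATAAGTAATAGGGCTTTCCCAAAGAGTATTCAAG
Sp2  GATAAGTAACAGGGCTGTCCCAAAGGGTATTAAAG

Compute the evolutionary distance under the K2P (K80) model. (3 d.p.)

0.124

Of 35 sites, 2 differences are transitions and 2 are transversions, so P = 2/35 ≈ 0.057143 and Q = 2/35 ≈ 0.057143.
Under the Kimura two-parameter model, d = −½ ln(1 − 2P − Q) − ¼ ln(1 − 2Q).
1 − 2P − Q = 0.828571, giving −½ ln(0.828571) = 0.094026.
1 − 2Q = 0.885714, giving −¼ ln(0.885714) = 0.030340.
d = 0.094026 + 0.030340 = 0.124366.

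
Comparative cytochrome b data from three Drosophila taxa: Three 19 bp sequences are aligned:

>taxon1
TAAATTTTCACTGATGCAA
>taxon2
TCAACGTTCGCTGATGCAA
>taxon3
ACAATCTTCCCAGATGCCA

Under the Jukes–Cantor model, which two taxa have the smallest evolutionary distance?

taxon1 and taxon2

taxon1–taxon2: 4/19 differ, p = 0.211, d = 0.247.
taxon1–taxon3: 6/19 differ, p = 0.316, d = 0.410.
taxon2–taxon3: 6/19 differ, p = 0.316, d = 0.410.
The smallest distance is between taxon1 and taxon2.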